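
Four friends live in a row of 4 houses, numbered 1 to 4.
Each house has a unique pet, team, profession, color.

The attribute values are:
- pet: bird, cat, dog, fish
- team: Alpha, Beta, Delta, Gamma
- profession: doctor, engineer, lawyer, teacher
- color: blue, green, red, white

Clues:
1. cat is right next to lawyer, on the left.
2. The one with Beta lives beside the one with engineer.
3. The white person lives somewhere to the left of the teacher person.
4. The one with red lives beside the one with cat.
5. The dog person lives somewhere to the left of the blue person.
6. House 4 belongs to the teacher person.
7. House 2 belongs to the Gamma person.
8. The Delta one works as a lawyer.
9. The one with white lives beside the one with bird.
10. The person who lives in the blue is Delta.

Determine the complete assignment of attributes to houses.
Solution:

House | Pet | Team | Profession | Color
---------------------------------------
  1   | dog | Beta | doctor | red
  2   | cat | Gamma | engineer | white
  3   | bird | Delta | lawyer | blue
  4   | fish | Alpha | teacher | green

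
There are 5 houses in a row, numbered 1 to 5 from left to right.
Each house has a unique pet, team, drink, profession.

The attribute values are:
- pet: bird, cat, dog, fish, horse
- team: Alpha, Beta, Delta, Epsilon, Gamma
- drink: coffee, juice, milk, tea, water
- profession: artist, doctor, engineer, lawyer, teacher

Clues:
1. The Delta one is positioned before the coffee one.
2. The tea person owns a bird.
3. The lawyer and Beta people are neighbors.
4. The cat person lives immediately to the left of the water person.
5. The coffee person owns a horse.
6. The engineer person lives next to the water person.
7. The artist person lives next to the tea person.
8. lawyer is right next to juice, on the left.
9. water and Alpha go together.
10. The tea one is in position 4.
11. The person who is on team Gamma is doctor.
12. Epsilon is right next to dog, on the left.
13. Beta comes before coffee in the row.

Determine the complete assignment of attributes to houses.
Solution:

House | Pet | Team | Drink | Profession
---------------------------------------
  1   | cat | Epsilon | milk | engineer
  2   | dog | Alpha | water | lawyer
  3   | fish | Beta | juice | artist
  4   | bird | Delta | tea | teacher
  5   | horse | Gamma | coffee | doctor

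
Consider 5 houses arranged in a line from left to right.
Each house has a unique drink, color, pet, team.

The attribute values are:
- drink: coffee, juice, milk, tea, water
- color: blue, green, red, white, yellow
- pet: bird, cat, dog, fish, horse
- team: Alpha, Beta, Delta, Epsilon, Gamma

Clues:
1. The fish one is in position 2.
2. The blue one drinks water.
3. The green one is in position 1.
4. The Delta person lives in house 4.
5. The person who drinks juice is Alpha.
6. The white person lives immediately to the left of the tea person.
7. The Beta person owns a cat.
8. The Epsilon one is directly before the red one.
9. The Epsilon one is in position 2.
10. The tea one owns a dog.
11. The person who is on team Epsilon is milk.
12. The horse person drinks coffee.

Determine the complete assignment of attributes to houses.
Solution:

House | Drink | Color | Pet | Team
----------------------------------
  1   | juice | green | bird | Alpha
  2   | milk | white | fish | Epsilon
  3   | tea | red | dog | Gamma
  4   | coffee | yellow | horse | Delta
  5   | water | blue | cat | Beta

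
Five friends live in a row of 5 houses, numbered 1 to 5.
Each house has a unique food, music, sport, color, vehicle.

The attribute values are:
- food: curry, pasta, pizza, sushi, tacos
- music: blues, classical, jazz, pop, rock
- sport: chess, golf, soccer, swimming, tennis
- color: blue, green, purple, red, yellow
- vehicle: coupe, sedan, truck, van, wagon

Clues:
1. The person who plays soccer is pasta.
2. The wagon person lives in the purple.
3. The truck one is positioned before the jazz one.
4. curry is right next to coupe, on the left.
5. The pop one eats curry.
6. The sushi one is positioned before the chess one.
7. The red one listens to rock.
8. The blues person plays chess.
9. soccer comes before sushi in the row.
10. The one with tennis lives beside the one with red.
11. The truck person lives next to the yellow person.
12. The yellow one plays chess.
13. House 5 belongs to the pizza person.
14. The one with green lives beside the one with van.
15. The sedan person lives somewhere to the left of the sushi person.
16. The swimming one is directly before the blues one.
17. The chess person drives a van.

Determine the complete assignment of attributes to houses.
Solution:

House | Food | Music | Sport | Color | Vehicle
----------------------------------------------
  1   | curry | pop | tennis | blue | sedan
  2   | pasta | rock | soccer | red | coupe
  3   | sushi | classical | swimming | green | truck
  4   | tacos | blues | chess | yellow | van
  5   | pizza | jazz | golf | purple | wagon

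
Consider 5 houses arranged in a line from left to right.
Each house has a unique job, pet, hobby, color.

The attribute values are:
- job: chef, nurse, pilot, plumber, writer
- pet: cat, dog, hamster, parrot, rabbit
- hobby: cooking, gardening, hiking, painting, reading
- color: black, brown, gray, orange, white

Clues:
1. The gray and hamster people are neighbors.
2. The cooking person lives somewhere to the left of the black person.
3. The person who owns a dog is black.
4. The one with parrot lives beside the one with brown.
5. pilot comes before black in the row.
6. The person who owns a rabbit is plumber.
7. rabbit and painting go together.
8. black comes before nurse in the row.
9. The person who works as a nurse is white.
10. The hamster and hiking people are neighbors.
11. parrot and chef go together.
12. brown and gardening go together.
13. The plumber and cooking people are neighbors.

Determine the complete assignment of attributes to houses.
Solution:

House | Job | Pet | Hobby | Color
---------------------------------
  1   | plumber | rabbit | painting | orange
  2   | chef | parrot | cooking | gray
  3   | pilot | hamster | gardening | brown
  4   | writer | dog | hiking | black
  5   | nurse | cat | reading | white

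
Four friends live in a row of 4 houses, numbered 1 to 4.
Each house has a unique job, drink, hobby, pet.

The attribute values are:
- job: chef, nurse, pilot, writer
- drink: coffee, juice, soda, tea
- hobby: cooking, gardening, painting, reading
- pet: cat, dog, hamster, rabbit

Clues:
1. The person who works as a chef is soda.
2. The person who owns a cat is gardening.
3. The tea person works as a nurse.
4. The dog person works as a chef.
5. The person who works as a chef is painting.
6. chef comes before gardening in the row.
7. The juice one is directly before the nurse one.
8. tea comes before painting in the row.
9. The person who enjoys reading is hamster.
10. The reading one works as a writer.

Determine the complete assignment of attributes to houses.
Solution:

House | Job | Drink | Hobby | Pet
---------------------------------
  1   | writer | juice | reading | hamster
  2   | nurse | tea | cooking | rabbit
  3   | chef | soda | painting | dog
  4   | pilot | coffee | gardening | cat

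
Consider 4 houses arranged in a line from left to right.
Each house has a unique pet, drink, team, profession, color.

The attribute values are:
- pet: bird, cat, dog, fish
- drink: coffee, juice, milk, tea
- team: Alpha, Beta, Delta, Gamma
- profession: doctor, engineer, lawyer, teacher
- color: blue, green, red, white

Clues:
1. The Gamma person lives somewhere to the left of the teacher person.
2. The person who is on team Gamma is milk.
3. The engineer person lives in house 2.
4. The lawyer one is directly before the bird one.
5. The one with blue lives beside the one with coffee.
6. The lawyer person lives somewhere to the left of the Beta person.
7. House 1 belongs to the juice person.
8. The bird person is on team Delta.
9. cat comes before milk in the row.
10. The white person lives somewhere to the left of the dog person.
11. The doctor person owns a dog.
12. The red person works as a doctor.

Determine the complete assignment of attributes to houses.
Solution:

House | Pet | Drink | Team | Profession | Color
-----------------------------------------------
  1   | cat | juice | Alpha | lawyer | blue
  2   | bird | coffee | Delta | engineer | white
  3   | dog | milk | Gamma | doctor | red
  4   | fish | tea | Beta | teacher | green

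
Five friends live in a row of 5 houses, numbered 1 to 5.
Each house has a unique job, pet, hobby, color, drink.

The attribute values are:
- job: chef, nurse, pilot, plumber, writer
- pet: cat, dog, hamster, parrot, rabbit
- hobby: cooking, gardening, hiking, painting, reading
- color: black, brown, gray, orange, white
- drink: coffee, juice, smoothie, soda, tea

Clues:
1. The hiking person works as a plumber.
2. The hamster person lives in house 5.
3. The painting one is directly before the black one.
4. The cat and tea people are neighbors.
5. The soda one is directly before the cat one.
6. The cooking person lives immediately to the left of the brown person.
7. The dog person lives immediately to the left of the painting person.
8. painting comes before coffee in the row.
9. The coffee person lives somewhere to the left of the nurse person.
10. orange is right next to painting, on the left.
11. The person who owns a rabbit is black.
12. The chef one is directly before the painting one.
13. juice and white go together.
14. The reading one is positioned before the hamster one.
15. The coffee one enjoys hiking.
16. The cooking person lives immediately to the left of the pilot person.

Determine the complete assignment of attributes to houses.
Solution:

House | Job | Pet | Hobby | Color | Drink
-----------------------------------------
  1   | chef | dog | cooking | orange | soda
  2   | pilot | cat | painting | brown | smoothie
  3   | writer | rabbit | reading | black | tea
  4   | plumber | parrot | hiking | gray | coffee
  5   | nurse | hamster | gardening | white | juice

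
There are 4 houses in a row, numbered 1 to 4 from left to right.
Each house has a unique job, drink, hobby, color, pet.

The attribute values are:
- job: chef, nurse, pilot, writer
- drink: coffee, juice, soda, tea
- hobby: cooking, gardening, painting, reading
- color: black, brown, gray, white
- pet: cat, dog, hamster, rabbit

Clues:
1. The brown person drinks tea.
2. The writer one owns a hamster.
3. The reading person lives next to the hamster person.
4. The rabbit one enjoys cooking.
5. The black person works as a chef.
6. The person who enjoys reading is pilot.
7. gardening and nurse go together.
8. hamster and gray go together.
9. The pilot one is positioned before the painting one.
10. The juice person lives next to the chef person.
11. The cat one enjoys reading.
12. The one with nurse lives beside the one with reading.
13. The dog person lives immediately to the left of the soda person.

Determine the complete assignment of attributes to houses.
Solution:

House | Job | Drink | Hobby | Color | Pet
-----------------------------------------
  1   | nurse | tea | gardening | brown | dog
  2   | pilot | soda | reading | white | cat
  3   | writer | juice | painting | gray | hamster
  4   | chef | coffee | cooking | black | rabbit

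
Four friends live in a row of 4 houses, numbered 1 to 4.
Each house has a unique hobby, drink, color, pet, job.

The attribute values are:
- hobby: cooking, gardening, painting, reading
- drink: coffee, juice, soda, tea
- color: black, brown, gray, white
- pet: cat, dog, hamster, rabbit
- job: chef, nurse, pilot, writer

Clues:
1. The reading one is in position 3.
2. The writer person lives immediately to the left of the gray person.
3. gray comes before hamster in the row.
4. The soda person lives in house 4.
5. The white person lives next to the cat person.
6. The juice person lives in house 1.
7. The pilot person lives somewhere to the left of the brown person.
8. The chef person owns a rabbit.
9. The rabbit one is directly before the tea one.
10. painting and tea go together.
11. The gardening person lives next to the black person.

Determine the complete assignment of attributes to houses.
Solution:

House | Hobby | Drink | Color | Pet | Job
-----------------------------------------
  1   | gardening | juice | white | rabbit | chef
  2   | painting | tea | black | cat | writer
  3   | reading | coffee | gray | dog | pilot
  4   | cooking | soda | brown | hamster | nurse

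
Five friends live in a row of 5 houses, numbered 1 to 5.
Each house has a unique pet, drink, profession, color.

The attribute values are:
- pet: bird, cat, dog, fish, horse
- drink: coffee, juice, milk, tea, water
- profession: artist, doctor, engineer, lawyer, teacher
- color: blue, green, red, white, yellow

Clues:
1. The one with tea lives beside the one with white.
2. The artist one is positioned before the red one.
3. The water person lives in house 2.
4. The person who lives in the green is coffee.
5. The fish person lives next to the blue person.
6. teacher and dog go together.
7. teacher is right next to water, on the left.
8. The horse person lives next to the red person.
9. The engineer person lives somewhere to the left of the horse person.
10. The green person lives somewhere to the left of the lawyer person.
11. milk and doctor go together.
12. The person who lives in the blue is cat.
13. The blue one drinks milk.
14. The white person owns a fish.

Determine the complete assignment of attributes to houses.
Solution:

House | Pet | Drink | Profession | Color
----------------------------------------
  1   | dog | tea | teacher | yellow
  2   | fish | water | engineer | white
  3   | cat | milk | doctor | blue
  4   | horse | coffee | artist | green
  5   | bird | juice | lawyer | red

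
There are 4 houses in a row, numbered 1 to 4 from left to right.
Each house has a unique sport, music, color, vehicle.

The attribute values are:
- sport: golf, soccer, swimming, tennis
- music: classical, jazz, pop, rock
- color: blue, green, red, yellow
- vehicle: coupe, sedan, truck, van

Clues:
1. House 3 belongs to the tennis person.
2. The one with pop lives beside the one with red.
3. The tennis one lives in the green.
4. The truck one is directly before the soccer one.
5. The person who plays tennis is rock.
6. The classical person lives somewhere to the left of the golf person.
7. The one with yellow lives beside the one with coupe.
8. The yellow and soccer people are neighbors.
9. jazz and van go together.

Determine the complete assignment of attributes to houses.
Solution:

House | Sport | Music | Color | Vehicle
---------------------------------------
  1   | swimming | pop | yellow | truck
  2   | soccer | classical | red | coupe
  3   | tennis | rock | green | sedan
  4   | golf | jazz | blue | van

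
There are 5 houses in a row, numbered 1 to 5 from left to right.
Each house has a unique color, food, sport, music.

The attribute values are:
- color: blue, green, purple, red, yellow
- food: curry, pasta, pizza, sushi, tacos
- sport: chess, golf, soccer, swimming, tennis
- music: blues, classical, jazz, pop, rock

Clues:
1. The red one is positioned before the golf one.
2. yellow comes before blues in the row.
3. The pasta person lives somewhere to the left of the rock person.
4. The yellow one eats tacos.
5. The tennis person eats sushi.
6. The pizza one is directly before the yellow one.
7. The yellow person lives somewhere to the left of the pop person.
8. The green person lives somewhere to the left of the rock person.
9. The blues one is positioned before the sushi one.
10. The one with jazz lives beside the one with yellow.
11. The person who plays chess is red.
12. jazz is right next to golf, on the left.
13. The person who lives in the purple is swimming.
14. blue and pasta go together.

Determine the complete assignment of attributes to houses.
Solution:

House | Color | Food | Sport | Music
------------------------------------
  1   | red | pizza | chess | jazz
  2   | yellow | tacos | golf | classical
  3   | blue | pasta | soccer | blues
  4   | green | sushi | tennis | pop
  5   | purple | curry | swimming | rock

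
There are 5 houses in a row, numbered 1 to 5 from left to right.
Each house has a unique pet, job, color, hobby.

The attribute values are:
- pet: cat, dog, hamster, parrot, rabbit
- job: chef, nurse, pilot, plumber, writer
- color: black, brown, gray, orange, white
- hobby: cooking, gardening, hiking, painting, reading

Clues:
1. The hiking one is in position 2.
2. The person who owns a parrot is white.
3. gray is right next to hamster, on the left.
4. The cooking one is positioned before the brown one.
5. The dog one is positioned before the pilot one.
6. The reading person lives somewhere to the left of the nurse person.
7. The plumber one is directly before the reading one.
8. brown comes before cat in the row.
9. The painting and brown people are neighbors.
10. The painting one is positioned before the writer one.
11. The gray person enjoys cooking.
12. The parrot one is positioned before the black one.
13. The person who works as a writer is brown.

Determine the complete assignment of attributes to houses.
Solution:

House | Pet | Job | Color | Hobby
---------------------------------
  1   | dog | chef | gray | cooking
  2   | hamster | pilot | orange | hiking
  3   | parrot | plumber | white | painting
  4   | rabbit | writer | brown | reading
  5   | cat | nurse | black | gardening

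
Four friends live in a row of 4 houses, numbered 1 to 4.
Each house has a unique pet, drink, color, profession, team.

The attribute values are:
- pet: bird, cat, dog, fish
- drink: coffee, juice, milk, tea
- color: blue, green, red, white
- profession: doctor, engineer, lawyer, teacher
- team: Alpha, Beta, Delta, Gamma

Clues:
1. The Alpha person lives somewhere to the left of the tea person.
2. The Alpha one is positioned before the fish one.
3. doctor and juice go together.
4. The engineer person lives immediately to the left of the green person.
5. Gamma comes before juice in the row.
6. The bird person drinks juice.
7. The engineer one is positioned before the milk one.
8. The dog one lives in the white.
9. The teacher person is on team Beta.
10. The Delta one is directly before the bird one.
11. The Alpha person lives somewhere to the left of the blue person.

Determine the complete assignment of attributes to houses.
Solution:

House | Pet | Drink | Color | Profession | Team
-----------------------------------------------
  1   | dog | coffee | white | engineer | Gamma
  2   | cat | milk | green | lawyer | Delta
  3   | bird | juice | red | doctor | Alpha
  4   | fish | tea | blue | teacher | Beta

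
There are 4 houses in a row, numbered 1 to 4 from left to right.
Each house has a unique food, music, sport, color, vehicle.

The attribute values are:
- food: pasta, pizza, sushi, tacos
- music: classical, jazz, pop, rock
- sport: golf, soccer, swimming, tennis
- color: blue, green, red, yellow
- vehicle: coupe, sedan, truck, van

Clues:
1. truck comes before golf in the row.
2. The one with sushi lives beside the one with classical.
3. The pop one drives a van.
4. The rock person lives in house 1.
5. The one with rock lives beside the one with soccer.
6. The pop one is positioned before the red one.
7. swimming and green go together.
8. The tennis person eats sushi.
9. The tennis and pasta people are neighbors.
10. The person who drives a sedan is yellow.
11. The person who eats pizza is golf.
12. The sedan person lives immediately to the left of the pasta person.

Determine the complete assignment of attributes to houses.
Solution:

House | Food | Music | Sport | Color | Vehicle
----------------------------------------------
  1   | sushi | rock | tennis | yellow | sedan
  2   | pasta | classical | soccer | blue | truck
  3   | tacos | pop | swimming | green | van
  4   | pizza | jazz | golf | red | coupe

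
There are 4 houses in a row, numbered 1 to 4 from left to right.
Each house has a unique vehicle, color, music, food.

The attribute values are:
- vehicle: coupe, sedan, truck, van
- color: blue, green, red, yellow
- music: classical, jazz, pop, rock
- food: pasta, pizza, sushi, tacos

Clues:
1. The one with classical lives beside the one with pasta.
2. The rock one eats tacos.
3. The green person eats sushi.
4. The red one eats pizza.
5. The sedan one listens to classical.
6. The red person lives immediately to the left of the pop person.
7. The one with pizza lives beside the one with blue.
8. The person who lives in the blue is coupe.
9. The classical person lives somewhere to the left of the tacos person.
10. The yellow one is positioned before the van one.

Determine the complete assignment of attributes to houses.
Solution:

House | Vehicle | Color | Music | Food
--------------------------------------
  1   | sedan | red | classical | pizza
  2   | coupe | blue | pop | pasta
  3   | truck | yellow | rock | tacos
  4   | van | green | jazz | sushi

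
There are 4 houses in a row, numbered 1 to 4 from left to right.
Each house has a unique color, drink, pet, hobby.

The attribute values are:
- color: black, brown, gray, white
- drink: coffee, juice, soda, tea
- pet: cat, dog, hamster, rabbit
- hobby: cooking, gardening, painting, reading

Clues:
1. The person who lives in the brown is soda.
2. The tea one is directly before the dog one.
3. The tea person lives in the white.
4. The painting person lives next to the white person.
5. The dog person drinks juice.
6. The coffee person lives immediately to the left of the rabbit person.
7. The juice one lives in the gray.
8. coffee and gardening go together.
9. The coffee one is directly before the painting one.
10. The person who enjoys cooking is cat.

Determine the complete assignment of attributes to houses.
Solution:

House | Color | Drink | Pet | Hobby
-----------------------------------
  1   | black | coffee | hamster | gardening
  2   | brown | soda | rabbit | painting
  3   | white | tea | cat | cooking
  4   | gray | juice | dog | reading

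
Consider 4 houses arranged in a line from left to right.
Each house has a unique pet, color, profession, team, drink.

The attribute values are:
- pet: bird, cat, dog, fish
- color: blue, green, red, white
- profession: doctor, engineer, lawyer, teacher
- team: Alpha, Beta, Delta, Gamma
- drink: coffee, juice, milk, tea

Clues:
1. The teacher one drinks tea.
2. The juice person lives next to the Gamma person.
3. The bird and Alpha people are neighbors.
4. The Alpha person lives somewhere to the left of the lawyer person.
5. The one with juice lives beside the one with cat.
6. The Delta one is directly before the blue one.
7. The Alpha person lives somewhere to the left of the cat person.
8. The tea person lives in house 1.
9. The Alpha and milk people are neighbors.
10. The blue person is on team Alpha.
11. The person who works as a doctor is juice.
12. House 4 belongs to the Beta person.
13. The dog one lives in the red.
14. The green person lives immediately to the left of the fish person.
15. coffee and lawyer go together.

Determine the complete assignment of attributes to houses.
Solution:

House | Pet | Color | Profession | Team | Drink
-----------------------------------------------
  1   | bird | green | teacher | Delta | tea
  2   | fish | blue | doctor | Alpha | juice
  3   | cat | white | engineer | Gamma | milk
  4   | dog | red | lawyer | Beta | coffee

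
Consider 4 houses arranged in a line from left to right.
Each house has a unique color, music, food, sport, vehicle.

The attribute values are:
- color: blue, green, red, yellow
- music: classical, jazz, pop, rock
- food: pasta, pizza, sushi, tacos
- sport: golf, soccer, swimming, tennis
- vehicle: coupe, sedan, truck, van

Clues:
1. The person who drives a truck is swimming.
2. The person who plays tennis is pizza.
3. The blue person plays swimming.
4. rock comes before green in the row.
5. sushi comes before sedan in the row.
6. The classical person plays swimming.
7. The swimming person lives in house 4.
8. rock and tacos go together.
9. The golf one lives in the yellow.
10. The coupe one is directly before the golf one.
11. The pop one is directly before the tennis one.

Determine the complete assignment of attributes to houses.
Solution:

House | Color | Music | Food | Sport | Vehicle
----------------------------------------------
  1   | red | rock | tacos | soccer | coupe
  2   | yellow | pop | sushi | golf | van
  3   | green | jazz | pizza | tennis | sedan
  4   | blue | classical | pasta | swimming | truck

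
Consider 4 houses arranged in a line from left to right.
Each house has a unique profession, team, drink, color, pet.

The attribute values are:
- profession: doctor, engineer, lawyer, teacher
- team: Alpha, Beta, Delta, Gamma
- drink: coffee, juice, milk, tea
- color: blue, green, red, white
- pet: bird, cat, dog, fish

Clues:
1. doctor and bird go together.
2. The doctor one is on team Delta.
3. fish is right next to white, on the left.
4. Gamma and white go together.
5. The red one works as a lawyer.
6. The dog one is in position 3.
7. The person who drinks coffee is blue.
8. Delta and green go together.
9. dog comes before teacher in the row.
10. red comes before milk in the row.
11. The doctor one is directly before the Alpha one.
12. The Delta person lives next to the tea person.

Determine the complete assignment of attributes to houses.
Solution:

House | Profession | Team | Drink | Color | Pet
-----------------------------------------------
  1   | doctor | Delta | juice | green | bird
  2   | lawyer | Alpha | tea | red | fish
  3   | engineer | Gamma | milk | white | dog
  4   | teacher | Beta | coffee | blue | cat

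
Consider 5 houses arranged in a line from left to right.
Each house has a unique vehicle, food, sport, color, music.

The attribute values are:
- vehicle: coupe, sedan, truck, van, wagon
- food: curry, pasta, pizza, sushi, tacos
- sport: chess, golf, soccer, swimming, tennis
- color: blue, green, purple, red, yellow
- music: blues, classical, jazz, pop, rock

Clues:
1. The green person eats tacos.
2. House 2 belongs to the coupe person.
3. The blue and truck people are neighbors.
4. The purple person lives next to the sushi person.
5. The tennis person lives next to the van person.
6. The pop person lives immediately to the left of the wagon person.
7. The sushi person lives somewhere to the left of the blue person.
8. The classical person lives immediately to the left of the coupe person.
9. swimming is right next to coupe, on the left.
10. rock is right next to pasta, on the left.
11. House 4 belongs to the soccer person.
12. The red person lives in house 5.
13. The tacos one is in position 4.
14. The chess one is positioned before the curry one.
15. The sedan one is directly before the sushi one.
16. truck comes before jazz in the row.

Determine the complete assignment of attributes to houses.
Solution:

House | Vehicle | Food | Sport | Color | Music
----------------------------------------------
  1   | sedan | pizza | swimming | purple | classical
  2   | coupe | sushi | tennis | yellow | rock
  3   | van | pasta | chess | blue | blues
  4   | truck | tacos | soccer | green | pop
  5   | wagon | curry | golf | red | jazz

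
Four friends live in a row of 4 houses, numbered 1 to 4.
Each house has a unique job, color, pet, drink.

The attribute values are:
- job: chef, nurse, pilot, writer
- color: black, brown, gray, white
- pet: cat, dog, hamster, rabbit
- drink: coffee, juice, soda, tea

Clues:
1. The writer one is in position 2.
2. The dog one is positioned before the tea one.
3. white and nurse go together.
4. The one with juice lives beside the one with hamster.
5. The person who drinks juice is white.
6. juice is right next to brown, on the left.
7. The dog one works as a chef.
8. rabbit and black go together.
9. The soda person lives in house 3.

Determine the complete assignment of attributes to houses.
Solution:

House | Job | Color | Pet | Drink
---------------------------------
  1   | nurse | white | cat | juice
  2   | writer | brown | hamster | coffee
  3   | chef | gray | dog | soda
  4   | pilot | black | rabbit | tea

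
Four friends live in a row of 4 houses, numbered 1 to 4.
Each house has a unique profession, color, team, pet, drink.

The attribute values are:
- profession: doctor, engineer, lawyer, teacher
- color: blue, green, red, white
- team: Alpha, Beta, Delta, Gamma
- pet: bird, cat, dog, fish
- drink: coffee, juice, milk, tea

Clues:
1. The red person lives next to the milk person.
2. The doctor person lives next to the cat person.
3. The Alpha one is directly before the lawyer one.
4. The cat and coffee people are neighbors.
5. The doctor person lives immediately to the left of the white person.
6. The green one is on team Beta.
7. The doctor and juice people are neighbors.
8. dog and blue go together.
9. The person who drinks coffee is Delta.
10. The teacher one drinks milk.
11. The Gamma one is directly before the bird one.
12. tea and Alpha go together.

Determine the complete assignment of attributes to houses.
Solution:

House | Profession | Color | Team | Pet | Drink
-----------------------------------------------
  1   | doctor | blue | Alpha | dog | tea
  2   | lawyer | white | Gamma | cat | juice
  3   | engineer | red | Delta | bird | coffee
  4   | teacher | green | Beta | fish | milk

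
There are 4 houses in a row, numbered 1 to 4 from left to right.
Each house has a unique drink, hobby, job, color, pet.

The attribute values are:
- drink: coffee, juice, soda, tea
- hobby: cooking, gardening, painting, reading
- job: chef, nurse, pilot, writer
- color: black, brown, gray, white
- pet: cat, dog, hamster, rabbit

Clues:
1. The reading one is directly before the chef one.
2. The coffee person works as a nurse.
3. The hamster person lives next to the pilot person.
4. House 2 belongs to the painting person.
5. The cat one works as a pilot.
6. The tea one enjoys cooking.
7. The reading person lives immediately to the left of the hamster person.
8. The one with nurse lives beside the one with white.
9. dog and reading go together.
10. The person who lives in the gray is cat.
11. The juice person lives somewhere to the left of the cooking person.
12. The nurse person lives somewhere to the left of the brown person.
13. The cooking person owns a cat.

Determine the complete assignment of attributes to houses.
Solution:

House | Drink | Hobby | Job | Color | Pet
-----------------------------------------
  1   | coffee | reading | nurse | black | dog
  2   | juice | painting | chef | white | hamster
  3   | tea | cooking | pilot | gray | cat
  4   | soda | gardening | writer | brown | rabbit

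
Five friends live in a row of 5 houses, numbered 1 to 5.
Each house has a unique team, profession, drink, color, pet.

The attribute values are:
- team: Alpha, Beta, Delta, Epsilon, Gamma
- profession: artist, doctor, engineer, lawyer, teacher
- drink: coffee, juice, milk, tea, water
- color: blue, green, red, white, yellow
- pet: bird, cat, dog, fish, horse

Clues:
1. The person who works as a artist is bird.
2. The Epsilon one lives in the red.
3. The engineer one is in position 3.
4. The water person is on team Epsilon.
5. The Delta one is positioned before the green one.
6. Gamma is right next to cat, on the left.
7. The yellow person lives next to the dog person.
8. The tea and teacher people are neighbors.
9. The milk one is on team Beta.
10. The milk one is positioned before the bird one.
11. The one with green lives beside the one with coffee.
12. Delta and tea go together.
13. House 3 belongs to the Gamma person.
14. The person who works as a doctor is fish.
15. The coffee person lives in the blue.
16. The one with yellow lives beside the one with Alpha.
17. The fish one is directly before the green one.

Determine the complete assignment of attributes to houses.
Solution:

House | Team | Profession | Drink | Color | Pet
-----------------------------------------------
  1   | Delta | doctor | tea | yellow | fish
  2   | Alpha | teacher | juice | green | dog
  3   | Gamma | engineer | coffee | blue | horse
  4   | Beta | lawyer | milk | white | cat
  5   | Epsilon | artist | water | red | bird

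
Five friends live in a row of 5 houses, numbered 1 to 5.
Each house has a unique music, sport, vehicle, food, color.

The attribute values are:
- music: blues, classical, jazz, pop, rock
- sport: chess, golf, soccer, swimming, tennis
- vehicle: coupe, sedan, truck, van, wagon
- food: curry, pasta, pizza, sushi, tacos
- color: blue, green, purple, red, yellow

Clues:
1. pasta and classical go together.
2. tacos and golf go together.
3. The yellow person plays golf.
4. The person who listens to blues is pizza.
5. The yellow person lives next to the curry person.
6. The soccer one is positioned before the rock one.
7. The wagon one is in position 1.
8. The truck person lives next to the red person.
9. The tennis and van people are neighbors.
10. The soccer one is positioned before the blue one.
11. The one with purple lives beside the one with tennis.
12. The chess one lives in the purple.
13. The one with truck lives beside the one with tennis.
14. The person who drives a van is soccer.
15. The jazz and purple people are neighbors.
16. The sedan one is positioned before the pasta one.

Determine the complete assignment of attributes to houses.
Solution:

House | Music | Sport | Vehicle | Food | Color
----------------------------------------------
  1   | jazz | golf | wagon | tacos | yellow
  2   | pop | chess | truck | curry | purple
  3   | blues | tennis | sedan | pizza | red
  4   | classical | soccer | van | pasta | green
  5   | rock | swimming | coupe | sushi | blue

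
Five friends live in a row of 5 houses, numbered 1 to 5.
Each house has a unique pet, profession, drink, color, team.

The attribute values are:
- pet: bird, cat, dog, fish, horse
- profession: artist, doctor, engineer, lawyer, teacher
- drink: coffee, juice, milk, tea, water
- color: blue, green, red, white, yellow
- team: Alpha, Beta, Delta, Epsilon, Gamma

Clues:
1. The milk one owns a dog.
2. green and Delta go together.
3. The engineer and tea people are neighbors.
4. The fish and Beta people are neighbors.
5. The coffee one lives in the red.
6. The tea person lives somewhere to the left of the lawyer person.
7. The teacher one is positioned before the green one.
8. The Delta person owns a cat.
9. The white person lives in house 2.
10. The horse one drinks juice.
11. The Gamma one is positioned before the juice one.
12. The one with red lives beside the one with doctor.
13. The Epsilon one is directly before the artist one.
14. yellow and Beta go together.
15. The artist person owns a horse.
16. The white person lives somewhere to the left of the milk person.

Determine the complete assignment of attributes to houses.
Solution:

House | Pet | Profession | Drink | Color | Team
-----------------------------------------------
  1   | bird | engineer | coffee | red | Gamma
  2   | fish | doctor | tea | white | Epsilon
  3   | horse | artist | juice | yellow | Beta
  4   | dog | teacher | milk | blue | Alpha
  5   | cat | lawyer | water | green | Delta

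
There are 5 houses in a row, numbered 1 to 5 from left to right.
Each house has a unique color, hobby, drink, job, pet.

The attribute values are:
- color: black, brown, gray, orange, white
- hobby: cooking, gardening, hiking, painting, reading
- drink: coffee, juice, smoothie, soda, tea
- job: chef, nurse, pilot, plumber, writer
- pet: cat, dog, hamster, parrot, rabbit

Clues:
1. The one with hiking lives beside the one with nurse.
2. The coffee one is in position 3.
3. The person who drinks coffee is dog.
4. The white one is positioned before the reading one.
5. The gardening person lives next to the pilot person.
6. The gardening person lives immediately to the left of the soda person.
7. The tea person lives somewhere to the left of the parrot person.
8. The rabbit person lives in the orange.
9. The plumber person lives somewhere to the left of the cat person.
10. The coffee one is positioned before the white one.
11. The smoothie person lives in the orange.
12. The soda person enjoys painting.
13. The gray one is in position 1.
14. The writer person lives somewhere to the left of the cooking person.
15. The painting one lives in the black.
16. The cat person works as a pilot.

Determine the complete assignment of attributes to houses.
Solution:

House | Color | Hobby | Drink | Job | Pet
-----------------------------------------
  1   | gray | gardening | tea | plumber | hamster
  2   | black | painting | soda | pilot | cat
  3   | brown | hiking | coffee | writer | dog
  4   | white | cooking | juice | nurse | parrot
  5   | orange | reading | smoothie | chef | rabbit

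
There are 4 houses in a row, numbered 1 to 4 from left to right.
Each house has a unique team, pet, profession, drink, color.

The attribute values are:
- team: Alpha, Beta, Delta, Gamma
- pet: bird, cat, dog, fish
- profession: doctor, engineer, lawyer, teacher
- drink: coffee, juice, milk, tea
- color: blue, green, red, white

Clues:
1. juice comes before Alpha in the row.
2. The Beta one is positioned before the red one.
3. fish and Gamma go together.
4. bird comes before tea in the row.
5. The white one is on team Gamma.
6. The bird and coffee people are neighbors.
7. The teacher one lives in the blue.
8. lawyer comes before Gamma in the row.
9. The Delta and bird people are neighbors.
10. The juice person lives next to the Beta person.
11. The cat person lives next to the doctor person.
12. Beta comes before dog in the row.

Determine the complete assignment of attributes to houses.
Solution:

House | Team | Pet | Profession | Drink | Color
-----------------------------------------------
  1   | Delta | cat | teacher | juice | blue
  2   | Beta | bird | doctor | milk | green
  3   | Alpha | dog | lawyer | coffee | red
  4   | Gamma | fish | engineer | tea | white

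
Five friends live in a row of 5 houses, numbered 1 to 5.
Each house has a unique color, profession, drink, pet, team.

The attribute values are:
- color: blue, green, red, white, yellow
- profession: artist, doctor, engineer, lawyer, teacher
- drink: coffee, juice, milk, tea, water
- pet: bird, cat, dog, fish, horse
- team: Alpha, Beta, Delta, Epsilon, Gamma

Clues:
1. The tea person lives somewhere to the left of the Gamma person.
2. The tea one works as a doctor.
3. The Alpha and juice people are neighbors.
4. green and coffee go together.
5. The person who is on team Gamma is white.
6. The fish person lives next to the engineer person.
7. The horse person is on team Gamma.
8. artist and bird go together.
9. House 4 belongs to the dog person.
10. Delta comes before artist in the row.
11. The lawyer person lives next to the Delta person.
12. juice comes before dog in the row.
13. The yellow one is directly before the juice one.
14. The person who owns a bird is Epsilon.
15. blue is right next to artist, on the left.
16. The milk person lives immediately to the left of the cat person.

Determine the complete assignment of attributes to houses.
Solution:

House | Color | Profession | Drink | Pet | Team
-----------------------------------------------
  1   | yellow | lawyer | milk | fish | Alpha
  2   | blue | engineer | juice | cat | Delta
  3   | green | artist | coffee | bird | Epsilon
  4   | red | doctor | tea | dog | Beta
  5   | white | teacher | water | horse | Gamma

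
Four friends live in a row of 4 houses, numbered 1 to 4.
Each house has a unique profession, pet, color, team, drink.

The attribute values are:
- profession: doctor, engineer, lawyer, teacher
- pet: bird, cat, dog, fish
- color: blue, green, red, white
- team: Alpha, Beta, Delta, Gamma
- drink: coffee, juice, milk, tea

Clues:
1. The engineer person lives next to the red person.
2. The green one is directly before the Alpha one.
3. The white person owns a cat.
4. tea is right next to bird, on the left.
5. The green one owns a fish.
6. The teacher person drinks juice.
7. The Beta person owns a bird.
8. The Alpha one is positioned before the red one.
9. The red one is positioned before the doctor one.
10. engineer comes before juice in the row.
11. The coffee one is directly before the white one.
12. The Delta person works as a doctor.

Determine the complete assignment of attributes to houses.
Solution:

House | Profession | Pet | Color | Team | Drink
-----------------------------------------------
  1   | lawyer | fish | green | Gamma | coffee
  2   | engineer | cat | white | Alpha | tea
  3   | teacher | bird | red | Beta | juice
  4   | doctor | dog | blue | Delta | milk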